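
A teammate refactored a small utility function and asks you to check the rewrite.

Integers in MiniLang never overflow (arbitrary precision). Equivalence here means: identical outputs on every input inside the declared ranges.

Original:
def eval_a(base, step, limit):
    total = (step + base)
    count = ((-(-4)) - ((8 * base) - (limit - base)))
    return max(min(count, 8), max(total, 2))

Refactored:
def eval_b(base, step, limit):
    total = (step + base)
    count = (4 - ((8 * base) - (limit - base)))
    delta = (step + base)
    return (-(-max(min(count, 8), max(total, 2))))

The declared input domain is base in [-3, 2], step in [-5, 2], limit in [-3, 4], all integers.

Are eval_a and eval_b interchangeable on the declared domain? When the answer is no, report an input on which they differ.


The two are interchangeable: local variable names differ, arithmetic usage differs, statement counts differ, and every declared input agrees.
Tracing base=-3, step=1, limit=0: eval_a: total=-2, then count=31, then returns 8 | eval_b: total=-2, then count=31, then delta=-2, then returns 8 — matching result 8.
Sweeping the whole domain (384 inputs) finds no disagreement.
verdict: equivalent


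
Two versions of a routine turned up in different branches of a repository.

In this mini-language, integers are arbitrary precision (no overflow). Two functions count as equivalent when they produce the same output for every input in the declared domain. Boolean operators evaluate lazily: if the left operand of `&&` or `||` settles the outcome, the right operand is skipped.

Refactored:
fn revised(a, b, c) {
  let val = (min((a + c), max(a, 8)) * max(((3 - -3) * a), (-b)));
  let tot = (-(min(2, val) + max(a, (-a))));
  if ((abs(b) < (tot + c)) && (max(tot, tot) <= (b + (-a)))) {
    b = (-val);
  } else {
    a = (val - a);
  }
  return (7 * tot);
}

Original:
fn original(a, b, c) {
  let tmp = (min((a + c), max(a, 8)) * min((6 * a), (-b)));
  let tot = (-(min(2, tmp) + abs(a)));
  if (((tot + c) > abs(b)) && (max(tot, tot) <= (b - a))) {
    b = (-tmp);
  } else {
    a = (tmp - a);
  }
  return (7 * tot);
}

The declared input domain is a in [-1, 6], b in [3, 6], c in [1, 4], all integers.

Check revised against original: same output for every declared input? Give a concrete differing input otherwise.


There is a counterexample at a=-1, b=3, c=2: 35 on one side, 14 on the other.
original: tmp = -6; tot = 5; (((tot + c) > abs(b)) && (max(tot, tot) <= (b - a))) -> false; a = -5; return 35
revised: val = -3; tot = 2; ((abs(b) < (tot + c)) && (max(tot, tot) <= (b + (-a)))) -> true; b = 3; return 14
verdict: not equivalent; witness: a=-1, b=3, c=2


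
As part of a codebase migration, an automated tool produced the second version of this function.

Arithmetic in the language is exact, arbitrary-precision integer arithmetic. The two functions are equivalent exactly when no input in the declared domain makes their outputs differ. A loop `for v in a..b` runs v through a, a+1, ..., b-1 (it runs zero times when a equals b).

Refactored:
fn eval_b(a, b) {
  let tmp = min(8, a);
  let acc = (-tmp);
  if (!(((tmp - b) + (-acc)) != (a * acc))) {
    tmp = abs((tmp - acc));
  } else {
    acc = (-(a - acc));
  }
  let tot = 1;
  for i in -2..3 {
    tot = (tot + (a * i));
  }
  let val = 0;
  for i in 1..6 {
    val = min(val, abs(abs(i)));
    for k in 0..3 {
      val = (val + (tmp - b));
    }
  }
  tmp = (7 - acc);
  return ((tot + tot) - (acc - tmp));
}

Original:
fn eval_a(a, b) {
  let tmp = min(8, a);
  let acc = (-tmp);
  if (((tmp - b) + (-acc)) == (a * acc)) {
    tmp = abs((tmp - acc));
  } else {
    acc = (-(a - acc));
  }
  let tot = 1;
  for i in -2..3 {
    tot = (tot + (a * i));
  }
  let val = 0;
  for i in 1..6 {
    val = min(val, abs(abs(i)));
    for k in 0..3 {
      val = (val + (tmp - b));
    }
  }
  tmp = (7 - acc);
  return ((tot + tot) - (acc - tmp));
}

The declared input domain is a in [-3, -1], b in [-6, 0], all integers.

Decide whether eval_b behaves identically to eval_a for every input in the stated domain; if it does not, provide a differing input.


This is a faithful refactor — boolean connective usage differs; also comparison usage differs, but the computed results match everywhere.
Spot check at a=-1, b=-2 — eval_a: tmp becomes -1; next acc becomes 1; next (((tmp - b) + (-acc)) == (a * acc)) evaluates to false; next acc becomes 2; next tot becomes 1; next at i=-2:; next tot becomes 3; next at i=-1:; next tot becomes 4; next at i=0:; next tot becomes 4; next at i=1:; next tot becomes 3; next at i=2:; next tot becomes 1; next val becomes 0; next at i=1:; next val becomes 0; next at k=0:; next val becomes 1; next at k=1:; next val becomes 2; next at k=2:; next val becomes 3; next at i=2:; next val becomes 2; next at k=0:; next val becomes 3; next at k=1:; next val becomes 4; next at k=2:; next val becomes 5; next at i=3:; next val becomes 3; next at k=0:; next val becomes 4; next at k=1:; next val becomes 5; next at k=2:; next val becomes 6; next at i=4:; next val becomes 4; next at k=0:; next val becomes 5; next at k=1:; next val becomes 6; next at k=2:; next val becomes 7; next at i=5:; next val becomes 5; next at k=0:; next val becomes 6; next at k=1:; next val becomes 7; next at k=2:; next val becomes 8; next tmp becomes 5; next final value 5. eval_b: tmp becomes -1; next acc becomes 1; next (!(((tmp - b) + (-acc)) != (a * acc))) evaluates to false; next acc becomes 2; next tot becomes 1; next at i=-2:; next tot becomes 3; next at i=-1:; next tot becomes 4; next at i=0:; next tot becomes 4; next at i=1:; next tot becomes 3; next at i=2:; next tot becomes 1; next val becomes 0; next at i=1:; next val becomes 0; next at k=0:; next val becomes 1; next at k=1:; next val becomes 2; next at k=2:; next val becomes 3; next at i=2:; next val becomes 2; next at k=0:; next val becomes 3; next at k=1:; next val becomes 4; next at k=2:; next val becomes 5; next at i=3:; next val becomes 3; next at k=0:; next val becomes 4; next at k=1:; next val becomes 5; next at k=2:; next val becomes 6; next at i=4:; next val becomes 4; next at k=0:; next val becomes 5; next at k=1:; next val becomes 6; next at k=2:; next val becomes 7; next at i=5:; next val becomes 5; next at k=0:; next val becomes 6; next at k=1:; next val becomes 7; next at k=2:; next val becomes 8; next tmp becomes 5; next final value 5. Both give 5.
Sweeping the whole domain (21 inputs) finds no disagreement.
verdict: equivalent


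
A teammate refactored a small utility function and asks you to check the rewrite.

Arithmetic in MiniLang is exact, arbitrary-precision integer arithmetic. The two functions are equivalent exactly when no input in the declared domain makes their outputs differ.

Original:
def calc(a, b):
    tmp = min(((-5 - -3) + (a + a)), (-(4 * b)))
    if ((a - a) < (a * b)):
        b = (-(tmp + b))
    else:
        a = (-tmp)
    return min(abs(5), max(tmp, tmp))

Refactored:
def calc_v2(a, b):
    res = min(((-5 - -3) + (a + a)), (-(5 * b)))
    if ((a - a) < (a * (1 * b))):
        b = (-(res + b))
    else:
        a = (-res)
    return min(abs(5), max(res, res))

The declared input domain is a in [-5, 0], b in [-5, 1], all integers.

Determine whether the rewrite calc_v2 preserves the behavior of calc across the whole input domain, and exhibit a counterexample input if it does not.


The rewrite breaks on a=-1, b=1, where the results are -4 and -5.
calc: tmp = -4; ((a - a) < (a * b)) -> false; a = 4; return -4
calc_v2: res = -5; ((a - a) < (a * (1 * b))) -> false; a = 5; return -5
verdict: not equivalent; witness: a=-1, b=1


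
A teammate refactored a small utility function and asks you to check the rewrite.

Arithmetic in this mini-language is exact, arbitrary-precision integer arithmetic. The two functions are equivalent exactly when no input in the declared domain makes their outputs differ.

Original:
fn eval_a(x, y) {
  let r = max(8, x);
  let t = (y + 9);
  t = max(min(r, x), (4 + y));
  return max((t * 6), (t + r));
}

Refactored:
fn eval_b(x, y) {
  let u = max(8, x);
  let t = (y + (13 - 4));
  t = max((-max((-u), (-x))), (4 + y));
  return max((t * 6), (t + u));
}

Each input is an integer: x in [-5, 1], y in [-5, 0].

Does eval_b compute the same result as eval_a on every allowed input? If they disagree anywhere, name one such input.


Equivalent — the differences include constant usage differs; also local variable names differ; also arithmetic usage differs; also min/max/abs usage differs, yet no declared input distinguishes the two.
Tracing x=-1, y=-1: eval_a: r becomes 8; next t becomes 8; next t becomes 3; next final value 18 | eval_b: u becomes 8; next t becomes 8; next t becomes 3; next final value 18 — matching result 18.
Checked all 42 inputs in the declared domain: the outputs agree on every one.
verdict: equivalent


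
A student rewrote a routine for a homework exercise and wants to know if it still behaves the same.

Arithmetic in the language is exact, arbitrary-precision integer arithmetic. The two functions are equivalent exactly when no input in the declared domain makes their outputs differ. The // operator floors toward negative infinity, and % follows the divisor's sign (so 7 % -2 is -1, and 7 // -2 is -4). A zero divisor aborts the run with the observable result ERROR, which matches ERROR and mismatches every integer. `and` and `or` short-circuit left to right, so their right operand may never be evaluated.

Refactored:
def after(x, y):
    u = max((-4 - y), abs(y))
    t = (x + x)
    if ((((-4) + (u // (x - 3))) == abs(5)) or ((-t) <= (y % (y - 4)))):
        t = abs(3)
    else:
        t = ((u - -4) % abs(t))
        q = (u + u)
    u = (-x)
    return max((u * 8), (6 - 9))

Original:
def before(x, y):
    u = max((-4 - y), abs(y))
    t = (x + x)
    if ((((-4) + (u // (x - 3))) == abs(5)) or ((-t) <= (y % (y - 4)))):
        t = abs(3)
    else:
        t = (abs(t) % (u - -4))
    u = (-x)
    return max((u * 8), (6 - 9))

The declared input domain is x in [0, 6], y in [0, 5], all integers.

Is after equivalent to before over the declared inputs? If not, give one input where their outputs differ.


Run the pair on x=0, y=1.
before: u=1, then t=0, then ((((-4) + (u // (x - 3))) == abs(5)) or ((-t) <= (y % (y - 4)))) is false, then t=0, then u=0, then returns 0
after: u=1, then t=0, then ((((-4) + (u // (x - 3))) == abs(5)) or ((-t) <= (y % (y - 4)))) is false, then a zero divisor aborts: ERROR
0 and ERROR differ, so these are not the same function on this domain.
verdict: not equivalent; witness: x=0, y=1


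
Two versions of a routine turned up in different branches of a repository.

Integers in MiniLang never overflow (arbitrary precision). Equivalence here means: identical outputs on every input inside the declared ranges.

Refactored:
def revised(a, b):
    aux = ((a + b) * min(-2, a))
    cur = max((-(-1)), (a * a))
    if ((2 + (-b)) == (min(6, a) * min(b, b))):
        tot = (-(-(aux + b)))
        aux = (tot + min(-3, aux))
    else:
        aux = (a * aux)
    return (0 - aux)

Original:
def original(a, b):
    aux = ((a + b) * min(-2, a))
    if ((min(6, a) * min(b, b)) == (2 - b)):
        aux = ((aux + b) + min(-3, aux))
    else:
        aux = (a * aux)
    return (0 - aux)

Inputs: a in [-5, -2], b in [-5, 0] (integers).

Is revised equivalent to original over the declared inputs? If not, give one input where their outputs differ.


Side by side, the visible changes include: arithmetic usage differs, plus min/max/abs usage differs, plus statement counts differ, plus local variable names differ, plus constant usage differs.
Tracing a=-4, b=-4: original: aux=32, then ((min(6, a) * min(b, b)) == (2 - b)) is false, then aux=-128, then returns 128 | revised: aux=32, then cur=16, then ((2 + (-b)) == (min(6, a) * min(b, b))) is false, then aux=-128, then returns 128 — matching result 128.
Checked all 24 inputs in the declared domain: the outputs agree on every one.
verdict: equivalent


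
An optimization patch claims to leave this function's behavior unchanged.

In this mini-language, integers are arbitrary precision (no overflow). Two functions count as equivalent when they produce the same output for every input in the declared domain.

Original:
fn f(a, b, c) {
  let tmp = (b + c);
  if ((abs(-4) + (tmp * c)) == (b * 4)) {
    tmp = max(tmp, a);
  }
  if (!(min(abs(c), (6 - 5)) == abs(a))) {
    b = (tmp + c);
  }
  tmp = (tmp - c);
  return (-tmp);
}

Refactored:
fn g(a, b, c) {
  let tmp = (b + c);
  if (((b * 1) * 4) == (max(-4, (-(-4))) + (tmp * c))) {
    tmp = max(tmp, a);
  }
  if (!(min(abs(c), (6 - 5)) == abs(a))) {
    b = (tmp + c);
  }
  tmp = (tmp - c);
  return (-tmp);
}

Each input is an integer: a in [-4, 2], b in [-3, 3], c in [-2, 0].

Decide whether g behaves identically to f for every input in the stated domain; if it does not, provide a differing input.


Behavior is preserved: although arithmetic usage differs, plus constant usage differs, plus min/max/abs usage differs, the outputs never diverge.
As a probe, take a=-1, b=0, c=-2: f runs tmp := -2 | ((abs(-4) + (tmp * c)) == (b * 4)): false | (!(min(abs(c), (6 - 5)) == abs(a))): false | tmp := 0 | result 0; g runs tmp := -2 | (((b * 1) * 4) == (max(-4, (-(-4))) + (tmp * c))): false | (!(min(abs(c), (6 - 5)) == abs(a))): false | tmp := 0 | result 0; both end at 0.
Every one of the 147 inputs gives matching results.
verdict: equivalent


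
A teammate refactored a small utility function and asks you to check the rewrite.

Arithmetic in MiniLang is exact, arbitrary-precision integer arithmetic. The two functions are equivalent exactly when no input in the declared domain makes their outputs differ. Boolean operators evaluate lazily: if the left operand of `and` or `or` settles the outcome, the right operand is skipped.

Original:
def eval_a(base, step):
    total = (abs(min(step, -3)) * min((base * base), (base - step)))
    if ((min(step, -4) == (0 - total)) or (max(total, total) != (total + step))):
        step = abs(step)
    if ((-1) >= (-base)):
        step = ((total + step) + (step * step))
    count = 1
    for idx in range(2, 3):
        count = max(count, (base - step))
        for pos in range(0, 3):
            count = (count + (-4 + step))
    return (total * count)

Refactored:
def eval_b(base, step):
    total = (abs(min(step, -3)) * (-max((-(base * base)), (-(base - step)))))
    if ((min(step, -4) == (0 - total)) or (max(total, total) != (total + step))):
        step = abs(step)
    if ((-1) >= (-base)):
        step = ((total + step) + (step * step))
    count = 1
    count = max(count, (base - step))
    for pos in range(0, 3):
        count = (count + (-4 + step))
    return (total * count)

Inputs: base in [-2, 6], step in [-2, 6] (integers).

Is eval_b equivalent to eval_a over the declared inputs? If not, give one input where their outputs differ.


The two versions differ — the changes include loop structure differs; statement counts differ; min/max/abs usage differs; local variable names differ.
Tracing base=5, step=0: eval_a: total=15, then ((min(step, -4) == (0 - total)) or (max(total, total) != (total + step))) is false, then ((-1) >= (-base)) is true, then step=15, then count=1, then (idx=2), then count=1, then (pos=0), then count=12, then (pos=1), then count=23, then (pos=2), then count=34, then returns 510 | eval_b: total=15, then ((min(step, -4) == (0 - total)) or (max(total, total) != (total + step))) is false, then ((-1) >= (-base)) is true, then step=15, then count=1, then count=1, then (pos=0), then count=12, then (pos=1), then count=23, then (pos=2), then count=34, then returns 510 — matching result 510.
Checked all 81 inputs in the declared domain: the outputs agree on every one.
verdict: equivalent


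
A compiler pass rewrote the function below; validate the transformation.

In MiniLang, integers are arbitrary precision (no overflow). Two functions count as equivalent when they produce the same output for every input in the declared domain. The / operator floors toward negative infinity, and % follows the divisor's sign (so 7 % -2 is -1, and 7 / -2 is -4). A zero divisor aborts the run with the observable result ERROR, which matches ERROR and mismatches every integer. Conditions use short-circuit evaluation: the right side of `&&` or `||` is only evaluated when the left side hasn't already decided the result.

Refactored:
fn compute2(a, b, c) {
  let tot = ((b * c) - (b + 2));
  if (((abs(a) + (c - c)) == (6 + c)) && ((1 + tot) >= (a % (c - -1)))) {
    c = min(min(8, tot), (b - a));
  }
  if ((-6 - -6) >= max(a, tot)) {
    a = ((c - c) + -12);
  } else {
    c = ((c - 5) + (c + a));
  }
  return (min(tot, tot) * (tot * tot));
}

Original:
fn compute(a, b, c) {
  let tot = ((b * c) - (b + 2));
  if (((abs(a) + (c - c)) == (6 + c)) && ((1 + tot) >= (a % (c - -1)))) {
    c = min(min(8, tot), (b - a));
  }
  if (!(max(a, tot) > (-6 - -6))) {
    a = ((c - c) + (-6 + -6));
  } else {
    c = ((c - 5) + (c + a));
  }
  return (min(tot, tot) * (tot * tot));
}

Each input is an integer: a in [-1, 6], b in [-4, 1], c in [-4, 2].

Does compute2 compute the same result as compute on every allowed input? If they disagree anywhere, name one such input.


This is a faithful refactor — arithmetic usage differs; and comparison usage differs; and constant usage differs; and boolean connective usage differs, but the computed results match everywhere.
One worked example (a=6, b=0, c=-3) — compute: tot := -2 | (((abs(a) + (c - c)) == (6 + c)) && ((1 + tot) >= (a % (c - -1)))): false | (!(max(a, tot) > (-6 - -6))): false | c := -5 | result -8; compute2: tot := -2 | (((abs(a) + (c - c)) == (6 + c)) && ((1 + tot) >= (a % (c - -1)))): false | ((-6 - -6) >= max(a, tot)): false | c := -5 | result -8; agreement on -8.
Every one of the 336 inputs gives matching results.
verdict: equivalent


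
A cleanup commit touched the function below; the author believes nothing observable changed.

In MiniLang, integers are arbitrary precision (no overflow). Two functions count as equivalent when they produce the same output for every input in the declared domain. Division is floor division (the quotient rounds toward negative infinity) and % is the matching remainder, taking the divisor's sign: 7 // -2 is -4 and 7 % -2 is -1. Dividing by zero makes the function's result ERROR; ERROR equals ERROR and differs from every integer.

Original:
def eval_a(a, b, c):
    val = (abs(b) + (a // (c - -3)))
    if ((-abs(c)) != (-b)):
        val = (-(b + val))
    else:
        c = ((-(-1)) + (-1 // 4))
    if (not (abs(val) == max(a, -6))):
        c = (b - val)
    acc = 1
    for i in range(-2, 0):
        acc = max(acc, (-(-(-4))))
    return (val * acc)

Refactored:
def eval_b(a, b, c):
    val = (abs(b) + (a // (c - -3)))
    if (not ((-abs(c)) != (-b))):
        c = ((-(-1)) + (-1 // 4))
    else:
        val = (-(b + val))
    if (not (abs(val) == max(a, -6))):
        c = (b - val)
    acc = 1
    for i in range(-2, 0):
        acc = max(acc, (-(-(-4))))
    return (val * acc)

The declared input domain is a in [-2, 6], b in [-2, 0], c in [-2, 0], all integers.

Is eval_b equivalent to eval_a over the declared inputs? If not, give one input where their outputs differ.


Side by side, the visible changes include: boolean connective usage differs.
Spot check at a=0, b=-1, c=-2 — eval_a: val = 1; ((-abs(c)) != (-b)) -> true; val = 0; (not (abs(val) == max(a, -6))) -> false; acc = 1; [i=-2]; acc = 1; [i=-1]; acc = 1; return 0. eval_b: val = 1; (not ((-abs(c)) != (-b))) -> false; val = 0; (not (abs(val) == max(a, -6))) -> false; acc = 1; [i=-2]; acc = 1; [i=-1]; acc = 1; return 0. Both give 0.
An exhaustive pass over the 81 declared inputs shows identical outputs.
verdict: equivalent


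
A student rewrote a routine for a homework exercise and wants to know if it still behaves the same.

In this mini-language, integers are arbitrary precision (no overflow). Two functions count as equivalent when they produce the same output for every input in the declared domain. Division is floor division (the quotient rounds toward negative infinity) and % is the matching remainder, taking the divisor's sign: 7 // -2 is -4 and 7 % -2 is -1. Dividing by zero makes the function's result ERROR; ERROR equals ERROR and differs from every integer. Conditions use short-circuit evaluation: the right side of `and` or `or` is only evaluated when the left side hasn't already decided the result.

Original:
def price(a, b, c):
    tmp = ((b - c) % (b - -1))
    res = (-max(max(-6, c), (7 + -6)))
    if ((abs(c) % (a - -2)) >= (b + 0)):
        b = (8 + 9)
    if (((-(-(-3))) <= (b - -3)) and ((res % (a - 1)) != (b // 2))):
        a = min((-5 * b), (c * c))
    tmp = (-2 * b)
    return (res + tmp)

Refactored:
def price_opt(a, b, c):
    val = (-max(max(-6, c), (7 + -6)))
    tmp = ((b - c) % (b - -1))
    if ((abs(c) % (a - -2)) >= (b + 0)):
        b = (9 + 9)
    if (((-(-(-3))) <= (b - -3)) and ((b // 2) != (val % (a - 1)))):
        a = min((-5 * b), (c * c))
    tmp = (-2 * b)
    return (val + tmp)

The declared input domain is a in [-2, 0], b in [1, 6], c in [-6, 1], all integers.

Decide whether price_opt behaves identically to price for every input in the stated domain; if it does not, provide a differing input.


On input a=0, b=1, c=-5, price returns -35 while price_opt returns -37.
verdict: not equivalent; witness: a=0, b=1, c=-5


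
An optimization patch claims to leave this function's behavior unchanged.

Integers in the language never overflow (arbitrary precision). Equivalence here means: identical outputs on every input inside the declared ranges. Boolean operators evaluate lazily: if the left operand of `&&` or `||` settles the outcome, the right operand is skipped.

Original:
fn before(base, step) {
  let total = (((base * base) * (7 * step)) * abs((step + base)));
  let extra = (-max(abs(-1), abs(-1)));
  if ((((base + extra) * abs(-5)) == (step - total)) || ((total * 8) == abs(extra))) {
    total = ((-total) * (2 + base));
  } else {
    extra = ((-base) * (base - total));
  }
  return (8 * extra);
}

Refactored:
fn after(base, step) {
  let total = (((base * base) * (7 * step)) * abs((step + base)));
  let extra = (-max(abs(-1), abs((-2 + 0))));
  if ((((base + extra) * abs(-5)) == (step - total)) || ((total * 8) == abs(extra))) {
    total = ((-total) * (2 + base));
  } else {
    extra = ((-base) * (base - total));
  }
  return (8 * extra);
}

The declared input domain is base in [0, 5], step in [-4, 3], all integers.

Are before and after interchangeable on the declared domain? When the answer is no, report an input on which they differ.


There is a counterexample at base=2, step=0: -32 on one side, -16 on the other.
before: total=0, then extra=-1, then ((((base + extra) * abs(-5)) == (step - total)) || ((total * 8) == abs(extra))) is false, then extra=-4, then returns -32
after: total=0, then extra=-2, then ((((base + extra) * abs(-5)) == (step - total)) || ((total * 8) == abs(extra))) is true, then total=0, then returns -16
verdict: not equivalent; witness: base=2, step=0


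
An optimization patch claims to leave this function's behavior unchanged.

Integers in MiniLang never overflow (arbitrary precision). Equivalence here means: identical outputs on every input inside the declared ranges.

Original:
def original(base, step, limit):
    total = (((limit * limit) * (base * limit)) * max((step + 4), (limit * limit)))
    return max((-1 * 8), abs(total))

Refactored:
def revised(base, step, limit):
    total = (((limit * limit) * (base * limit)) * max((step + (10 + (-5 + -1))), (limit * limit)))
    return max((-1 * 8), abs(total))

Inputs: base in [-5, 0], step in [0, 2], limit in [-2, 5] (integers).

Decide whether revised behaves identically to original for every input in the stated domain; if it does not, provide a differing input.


Reading the diff, among the changes: constant usage differs, arithmetic usage differs.
Tracing base=-4, step=2, limit=2: original: total=-192, then returns 192 | revised: total=-192, then returns 192 — matching result 192.
Across all 144 domain points the two functions coincide.
verdict: equivalent


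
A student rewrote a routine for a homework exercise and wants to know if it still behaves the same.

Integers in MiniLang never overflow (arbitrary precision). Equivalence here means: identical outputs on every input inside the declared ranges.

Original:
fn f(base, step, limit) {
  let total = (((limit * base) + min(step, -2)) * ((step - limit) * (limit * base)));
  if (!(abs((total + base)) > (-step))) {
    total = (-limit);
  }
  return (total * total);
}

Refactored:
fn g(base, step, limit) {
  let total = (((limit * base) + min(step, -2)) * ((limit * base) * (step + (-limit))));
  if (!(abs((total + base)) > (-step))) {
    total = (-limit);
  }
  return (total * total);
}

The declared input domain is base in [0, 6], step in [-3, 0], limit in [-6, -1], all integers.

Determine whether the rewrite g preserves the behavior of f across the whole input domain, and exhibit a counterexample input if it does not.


Equivalent — the differences include arithmetic usage differs, yet no declared input distinguishes the two.
Spot check at base=2, step=-1, limit=-6 — f: total = 840; (!(abs((total + base)) > (-step))) -> false; return 705600. g: total = 840; (!(abs((total + base)) > (-step))) -> false; return 705600. Both give 705600.
Every one of the 168 inputs gives matching results.
verdict: equivalent


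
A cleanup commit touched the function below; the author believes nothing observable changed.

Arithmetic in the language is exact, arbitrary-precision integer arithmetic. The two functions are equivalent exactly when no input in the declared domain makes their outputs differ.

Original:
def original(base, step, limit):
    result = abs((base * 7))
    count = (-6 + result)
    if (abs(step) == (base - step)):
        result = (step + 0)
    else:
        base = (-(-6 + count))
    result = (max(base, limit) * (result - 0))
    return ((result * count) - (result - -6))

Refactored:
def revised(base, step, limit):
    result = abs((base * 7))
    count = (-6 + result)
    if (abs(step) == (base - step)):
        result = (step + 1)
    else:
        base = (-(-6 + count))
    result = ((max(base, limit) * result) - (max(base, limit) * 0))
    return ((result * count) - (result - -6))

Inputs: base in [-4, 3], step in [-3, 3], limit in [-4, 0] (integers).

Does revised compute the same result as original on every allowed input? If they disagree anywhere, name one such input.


Consider the input base=2, step=1, limit=-4.
original: result=14, then count=8, then (abs(step) == (base - step)) is true, then result=1, then result=2, then returns 8
revised: result=14, then count=8, then (abs(step) == (base - step)) is true, then result=2, then result=4, then returns 22
8 against 22: the behavior changed.
verdict: not equivalent; witness: base=2, step=1, limit=-4


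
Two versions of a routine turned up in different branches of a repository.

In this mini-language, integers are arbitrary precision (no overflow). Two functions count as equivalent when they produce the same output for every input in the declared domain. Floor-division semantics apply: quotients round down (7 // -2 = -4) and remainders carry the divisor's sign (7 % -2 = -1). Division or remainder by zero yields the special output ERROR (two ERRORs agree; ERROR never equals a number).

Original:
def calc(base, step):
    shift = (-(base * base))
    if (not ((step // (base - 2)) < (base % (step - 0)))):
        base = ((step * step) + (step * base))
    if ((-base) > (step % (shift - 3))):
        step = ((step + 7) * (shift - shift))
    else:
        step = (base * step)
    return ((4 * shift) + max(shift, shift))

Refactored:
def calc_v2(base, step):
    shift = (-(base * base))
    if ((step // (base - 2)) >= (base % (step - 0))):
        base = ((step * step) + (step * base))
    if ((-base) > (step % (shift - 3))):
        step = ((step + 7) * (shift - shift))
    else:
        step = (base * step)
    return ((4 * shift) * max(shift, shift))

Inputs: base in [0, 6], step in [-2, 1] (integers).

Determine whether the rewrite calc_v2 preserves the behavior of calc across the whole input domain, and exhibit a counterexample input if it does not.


Run the pair on base=1, step=-2.
calc: shift := -1 | (not ((step // (base - 2)) < (base % (step - 0)))): true | base := 2 | ((-base) > (step % (shift - 3))): false | step := -4 | result -5
calc_v2: shift := -1 | ((step // (base - 2)) >= (base % (step - 0))): true | base := 2 | ((-base) > (step % (shift - 3))): false | step := -4 | result 4
-5 against 4: the behavior changed.
verdict: not equivalent; witness: base=1, step=-2


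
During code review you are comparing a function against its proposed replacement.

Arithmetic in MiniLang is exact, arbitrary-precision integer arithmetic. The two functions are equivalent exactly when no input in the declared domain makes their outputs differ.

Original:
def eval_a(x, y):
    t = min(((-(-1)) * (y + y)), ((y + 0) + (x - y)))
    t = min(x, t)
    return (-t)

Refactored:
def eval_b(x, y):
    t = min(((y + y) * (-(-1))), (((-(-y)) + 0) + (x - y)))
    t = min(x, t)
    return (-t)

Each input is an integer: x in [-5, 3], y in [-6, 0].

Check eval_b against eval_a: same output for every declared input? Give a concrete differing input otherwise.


Although same computation, different form, 63/63 inputs agree.
verdict: equivalent


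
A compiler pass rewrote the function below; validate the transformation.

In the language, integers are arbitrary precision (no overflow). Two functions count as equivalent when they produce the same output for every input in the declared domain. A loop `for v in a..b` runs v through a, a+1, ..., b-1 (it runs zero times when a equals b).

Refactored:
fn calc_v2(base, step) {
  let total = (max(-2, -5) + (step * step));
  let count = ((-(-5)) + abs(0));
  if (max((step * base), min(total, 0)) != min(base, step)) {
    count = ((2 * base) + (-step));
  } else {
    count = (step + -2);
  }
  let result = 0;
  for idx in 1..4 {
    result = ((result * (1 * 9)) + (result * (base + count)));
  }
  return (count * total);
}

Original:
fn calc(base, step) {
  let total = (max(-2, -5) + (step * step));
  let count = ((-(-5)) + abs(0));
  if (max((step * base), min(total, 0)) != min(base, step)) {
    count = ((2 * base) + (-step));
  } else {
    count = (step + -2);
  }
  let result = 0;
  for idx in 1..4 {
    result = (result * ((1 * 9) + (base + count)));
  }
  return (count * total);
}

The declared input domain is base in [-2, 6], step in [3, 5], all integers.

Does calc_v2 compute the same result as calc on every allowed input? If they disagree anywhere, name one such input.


The two are interchangeable: arithmetic usage differs, and every declared input agrees.
Tracing base=6, step=3: calc: total := 7 | count := 5 | (max((step * base), min(total, 0)) != min(base, step)): true | count := 9 | result := 0 | iter idx=1: | result := 0 | iter idx=2: | result := 0 | iter idx=3: | result := 0 | result 63 | calc_v2: total := 7 | count := 5 | (max((step * base), min(total, 0)) != min(base, step)): true | count := 9 | result := 0 | iter idx=1: | result := 0 | iter idx=2: | result := 0 | iter idx=3: | result := 0 | result 63 — matching result 63.
Across all 27 domain points the two functions coincide.
verdict: equivalent


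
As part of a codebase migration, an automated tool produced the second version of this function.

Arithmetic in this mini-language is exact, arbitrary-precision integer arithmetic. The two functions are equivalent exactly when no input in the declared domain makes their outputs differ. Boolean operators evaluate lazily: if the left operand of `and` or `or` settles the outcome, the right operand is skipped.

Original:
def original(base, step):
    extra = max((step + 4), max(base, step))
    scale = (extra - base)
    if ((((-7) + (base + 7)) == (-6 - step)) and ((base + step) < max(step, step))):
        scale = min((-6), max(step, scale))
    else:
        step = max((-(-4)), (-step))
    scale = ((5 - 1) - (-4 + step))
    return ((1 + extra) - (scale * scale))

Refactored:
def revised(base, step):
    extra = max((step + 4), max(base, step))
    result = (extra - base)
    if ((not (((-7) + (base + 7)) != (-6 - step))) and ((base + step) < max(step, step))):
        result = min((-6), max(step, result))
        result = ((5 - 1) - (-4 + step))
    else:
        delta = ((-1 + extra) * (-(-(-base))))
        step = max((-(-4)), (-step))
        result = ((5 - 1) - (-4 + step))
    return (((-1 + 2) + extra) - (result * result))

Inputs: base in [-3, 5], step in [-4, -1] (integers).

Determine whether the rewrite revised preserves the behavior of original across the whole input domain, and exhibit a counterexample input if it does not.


Side by side, the visible changes include: constant usage differs; boolean connective usage differs; statement counts differ; local variable names differ; arithmetic usage differs; comparison usage differs.
Tracing base=2, step=-3: original: extra = 2; scale = 0; ((((-7) + (base + 7)) == (-6 - step)) and ((base + step) < max(step, step))) -> false; step = 4; scale = 4; return -13 | revised: extra = 2; result = 0; ((not (((-7) + (base + 7)) != (-6 - step))) and ((base + step) < max(step, step))) -> false; delta = -2; step = 4; result = 4; return -13 — matching result -13.
Every one of the 36 inputs gives matching results.
verdict: equivalent


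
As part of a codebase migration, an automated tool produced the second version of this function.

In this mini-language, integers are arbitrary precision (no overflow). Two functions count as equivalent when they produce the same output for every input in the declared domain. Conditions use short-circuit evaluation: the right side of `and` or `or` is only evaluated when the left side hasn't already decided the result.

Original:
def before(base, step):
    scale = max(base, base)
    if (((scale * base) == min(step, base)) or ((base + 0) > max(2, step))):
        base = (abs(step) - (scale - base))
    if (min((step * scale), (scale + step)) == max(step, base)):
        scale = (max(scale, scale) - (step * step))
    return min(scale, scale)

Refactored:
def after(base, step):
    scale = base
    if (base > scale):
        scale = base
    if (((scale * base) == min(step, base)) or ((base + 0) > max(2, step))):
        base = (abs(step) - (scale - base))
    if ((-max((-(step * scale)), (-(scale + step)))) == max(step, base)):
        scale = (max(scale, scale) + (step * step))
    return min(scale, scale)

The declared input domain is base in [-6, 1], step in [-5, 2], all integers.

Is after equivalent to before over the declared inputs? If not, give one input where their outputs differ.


There is a counterexample at base=1, step=1: 0 on one side, 2 on the other.
before: scale=1, then (((scale * base) == min(step, base)) or ((base + 0) > max(2, step))) is true, then base=1, then (min((step * scale), (scale + step)) == max(step, base)) is true, then scale=0, then returns 0
after: scale=1, then (base > scale) is false, then (((scale * base) == min(step, base)) or ((base + 0) > max(2, step))) is true, then base=1, then ((-max((-(step * scale)), (-(scale + step)))) == max(step, base)) is true, then scale=2, then returns 2
verdict: not equivalent; witness: base=1, step=1


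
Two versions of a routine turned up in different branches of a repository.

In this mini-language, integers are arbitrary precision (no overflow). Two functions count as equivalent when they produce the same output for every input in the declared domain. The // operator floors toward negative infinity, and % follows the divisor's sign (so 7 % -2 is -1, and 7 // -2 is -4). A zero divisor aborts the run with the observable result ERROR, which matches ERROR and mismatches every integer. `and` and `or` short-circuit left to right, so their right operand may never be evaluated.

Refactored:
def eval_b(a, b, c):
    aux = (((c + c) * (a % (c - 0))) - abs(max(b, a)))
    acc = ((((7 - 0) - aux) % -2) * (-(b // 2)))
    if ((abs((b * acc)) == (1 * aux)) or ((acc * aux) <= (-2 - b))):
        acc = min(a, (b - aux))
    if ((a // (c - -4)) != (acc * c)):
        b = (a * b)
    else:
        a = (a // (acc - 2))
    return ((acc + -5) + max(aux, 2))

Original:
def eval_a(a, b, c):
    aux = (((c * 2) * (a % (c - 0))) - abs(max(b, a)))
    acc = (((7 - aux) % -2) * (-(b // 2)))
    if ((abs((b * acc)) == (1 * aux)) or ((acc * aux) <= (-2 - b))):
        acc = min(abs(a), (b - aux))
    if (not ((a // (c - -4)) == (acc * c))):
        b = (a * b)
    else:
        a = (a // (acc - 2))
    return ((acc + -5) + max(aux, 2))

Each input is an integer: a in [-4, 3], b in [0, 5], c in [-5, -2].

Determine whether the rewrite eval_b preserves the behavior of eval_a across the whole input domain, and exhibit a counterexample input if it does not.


Consider the input a=-4, b=0, c=-2.
eval_a: aux=0, then acc=0, then ((abs((b * acc)) == (1 * aux)) or ((acc * aux) <= (-2 - b))) is true, then acc=0, then (not ((a // (c - -4)) == (acc * c))) is true, then b=0, then returns -3
eval_b: aux=0, then acc=0, then ((abs((b * acc)) == (1 * aux)) or ((acc * aux) <= (-2 - b))) is true, then acc=-4, then ((a // (c - -4)) != (acc * c)) is true, then b=0, then returns -7
-3 against -7: the behavior changed.
verdict: not equivalent; witness: a=-4, b=0, c=-2


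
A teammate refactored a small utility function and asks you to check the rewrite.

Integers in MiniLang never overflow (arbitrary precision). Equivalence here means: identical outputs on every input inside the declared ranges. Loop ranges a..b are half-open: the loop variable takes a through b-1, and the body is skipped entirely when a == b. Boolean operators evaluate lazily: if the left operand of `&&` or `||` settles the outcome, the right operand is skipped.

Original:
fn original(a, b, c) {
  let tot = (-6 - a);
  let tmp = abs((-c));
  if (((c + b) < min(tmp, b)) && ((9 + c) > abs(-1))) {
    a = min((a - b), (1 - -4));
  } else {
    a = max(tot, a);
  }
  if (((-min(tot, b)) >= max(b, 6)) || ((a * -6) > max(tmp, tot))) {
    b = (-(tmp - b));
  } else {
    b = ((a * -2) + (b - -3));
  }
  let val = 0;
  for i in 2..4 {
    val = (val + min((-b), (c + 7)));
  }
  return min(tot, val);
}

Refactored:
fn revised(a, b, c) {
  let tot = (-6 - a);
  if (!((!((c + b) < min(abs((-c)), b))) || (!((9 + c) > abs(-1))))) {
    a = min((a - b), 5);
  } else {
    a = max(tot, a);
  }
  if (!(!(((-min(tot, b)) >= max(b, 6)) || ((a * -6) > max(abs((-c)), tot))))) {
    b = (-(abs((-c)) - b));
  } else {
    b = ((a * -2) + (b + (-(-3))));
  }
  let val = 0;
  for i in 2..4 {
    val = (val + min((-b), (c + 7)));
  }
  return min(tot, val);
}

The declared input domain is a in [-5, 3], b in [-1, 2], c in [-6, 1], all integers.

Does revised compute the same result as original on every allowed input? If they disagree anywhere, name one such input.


Equivalent — the differences include local variable names differ; boolean connective usage differs; arithmetic usage differs; constant usage differs; statement counts differ; min/max/abs usage differs, yet no declared input distinguishes the two.
As a probe, take a=-4, b=-1, c=-4: original runs tot=-2, then tmp=4, then (((c + b) < min(tmp, b)) && ((9 + c) > abs(-1))) is true, then a=-3, then (((-min(tot, b)) >= max(b, 6)) || ((a * -6) > max(tmp, tot))) is true, then b=-5, then val=0, then (i=2), then val=3, then (i=3), then val=6, then returns -2; revised runs tot=-2, then (!((!((c + b) < min(abs((-c)), b))) || (!((9 + c) > abs(-1))))) is true, then a=-3, then (!(!(((-min(tot, b)) >= max(b, 6)) || ((a * -6) > max(abs((-c)), tot))))) is true, then b=-5, then val=0, then (i=2), then val=3, then (i=3), then val=6, then returns -2; both end at -2.
Sweeping the whole domain (288 inputs) finds no disagreement.
verdict: equivalent


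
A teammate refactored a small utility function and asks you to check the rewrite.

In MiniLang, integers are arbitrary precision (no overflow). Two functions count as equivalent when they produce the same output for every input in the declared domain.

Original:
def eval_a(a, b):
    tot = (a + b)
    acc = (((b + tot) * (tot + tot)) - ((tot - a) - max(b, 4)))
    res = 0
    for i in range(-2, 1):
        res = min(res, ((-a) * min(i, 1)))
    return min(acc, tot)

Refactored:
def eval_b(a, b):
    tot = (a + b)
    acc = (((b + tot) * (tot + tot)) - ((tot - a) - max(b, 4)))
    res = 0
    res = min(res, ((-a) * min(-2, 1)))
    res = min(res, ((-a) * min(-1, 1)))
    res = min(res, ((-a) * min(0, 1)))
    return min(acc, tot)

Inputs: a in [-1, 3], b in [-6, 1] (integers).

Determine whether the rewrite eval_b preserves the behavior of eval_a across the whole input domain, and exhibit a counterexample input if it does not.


Reading the diff, among the changes: constant usage differs, plus arithmetic usage differs, plus loop structure differs, plus min/max/abs usage differs, plus local variable names differ, plus statement counts differ.
One worked example (a=2, b=-3) — eval_a: tot := -1 | acc := 15 | res := 0 | iter i=-2: | res := 0 | iter i=-1: | res := 0 | iter i=0: | res := 0 | result -1; eval_b: tot := -1 | acc := 15 | res := 0 | res := 0 | res := 0 | res := 0 | result -1; agreement on -1.
Checked all 40 inputs in the declared domain: the outputs agree on every one.
verdict: equivalent
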